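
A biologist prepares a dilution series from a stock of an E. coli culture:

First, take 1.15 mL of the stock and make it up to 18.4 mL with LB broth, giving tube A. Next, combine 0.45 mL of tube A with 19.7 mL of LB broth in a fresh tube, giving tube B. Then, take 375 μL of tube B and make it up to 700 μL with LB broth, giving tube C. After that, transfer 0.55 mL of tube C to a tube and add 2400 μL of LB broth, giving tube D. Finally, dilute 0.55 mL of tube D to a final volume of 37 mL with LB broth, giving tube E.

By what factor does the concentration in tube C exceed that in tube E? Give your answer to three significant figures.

Step 1: 1.15 mL brought to 18.4 mL → factor 18.4/1.15 = 16
Step 2: 0.45 mL + 19.7 mL = 20.15 mL total → factor 20.15/0.45 = 44.778
Step 3: 375 μL brought to 700 μL → factor 700/375 = 1.8667
Step 4: 0.55 mL + 2400 μL = 2.95 mL total → factor 2.95/0.55 = 5.3636
Step 5: 0.55 mL brought to 37 mL → factor 37/0.55 = 67.273
Dilution factor to tube C = 1337.4; to tube E = 4.8256 × 10^5
[tube C]/[tube E] = (factor to tube E)/(factor to tube C) = 4.8256 × 10^5/1337.4 = 361

361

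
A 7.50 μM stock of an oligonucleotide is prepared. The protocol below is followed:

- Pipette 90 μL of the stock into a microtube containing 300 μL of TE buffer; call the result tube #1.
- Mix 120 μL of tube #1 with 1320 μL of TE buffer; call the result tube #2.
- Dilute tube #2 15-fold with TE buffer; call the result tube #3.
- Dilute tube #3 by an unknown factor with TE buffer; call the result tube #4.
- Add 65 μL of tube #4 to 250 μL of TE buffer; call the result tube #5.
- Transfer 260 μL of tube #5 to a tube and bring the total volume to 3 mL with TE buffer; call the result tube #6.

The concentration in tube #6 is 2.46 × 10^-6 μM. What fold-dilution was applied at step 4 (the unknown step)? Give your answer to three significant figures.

69.9-fold

Step 1: 90 μL + 300 μL = 390 μL total → factor 390/90 = 4.3333
Step 2: 120 μL + 1320 μL = 1440 μL total → factor 1440/120 = 12
Step 3: 15-fold → factor 15
Step 4: unknown factor x
Step 5: 65 μL + 250 μL = 315 μL total → factor 315/65 = 4.8462
Step 6: 260 μL brought to 3 mL → factor 3000/260 = 11.538
Product of known-step factors = 43615
Overall factor = 7.50 μM / (2.46 × 10^-6 μM) = 3.0488 × 10^6
x = 3.0488 × 10^6 / 43615 = 69.9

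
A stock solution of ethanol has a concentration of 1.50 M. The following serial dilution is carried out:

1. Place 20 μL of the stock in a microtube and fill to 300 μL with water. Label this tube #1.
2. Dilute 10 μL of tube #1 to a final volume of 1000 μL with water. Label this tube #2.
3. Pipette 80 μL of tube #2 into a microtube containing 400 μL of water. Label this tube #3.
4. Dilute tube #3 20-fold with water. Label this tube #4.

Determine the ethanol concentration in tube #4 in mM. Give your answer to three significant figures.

Step 1: 20 μL brought to 300 μL → factor 300/20 = 15
Step 2: 10 μL brought to 1000 μL → factor 1000/10 = 100
Step 3: 80 μL + 400 μL = 480 μL total → factor 480/80 = 6
Step 4: 20-fold → factor 20
Overall dilution factor = 15 × 100 × 6 × 20 = 1.8 × 10^5
Final = 1.50 M / 1.8 × 10^5 = 8.333 × 10^-6 M = 0.00833 mM

0.00833 mM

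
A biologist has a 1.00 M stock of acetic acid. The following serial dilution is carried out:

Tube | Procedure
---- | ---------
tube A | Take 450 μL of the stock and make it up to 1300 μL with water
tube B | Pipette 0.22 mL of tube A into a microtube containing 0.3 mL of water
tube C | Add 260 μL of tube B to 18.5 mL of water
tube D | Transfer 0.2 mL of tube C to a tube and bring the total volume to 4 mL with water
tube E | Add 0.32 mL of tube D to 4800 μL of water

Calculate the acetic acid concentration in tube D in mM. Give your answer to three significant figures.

Step 1: 450 μL brought to 1300 μL → factor 1300/450 = 2.8889
Step 2: 0.22 mL + 0.3 mL = 0.52 mL total → factor 0.52/0.22 = 2.3636
Step 3: 260 μL + 18.5 mL = 18760 μL total → factor 18760/260 = 72.154
Step 4: 0.2 mL brought to 4 mL → factor 4/0.2 = 20
Dilution factor through tube D = 2.8889 × 2.3636 × 72.154 × 20 = 9853.7
[tube D] = 1.00 M / 9853.7 = 0.0001015 M = 0.101 mM

0.101 mM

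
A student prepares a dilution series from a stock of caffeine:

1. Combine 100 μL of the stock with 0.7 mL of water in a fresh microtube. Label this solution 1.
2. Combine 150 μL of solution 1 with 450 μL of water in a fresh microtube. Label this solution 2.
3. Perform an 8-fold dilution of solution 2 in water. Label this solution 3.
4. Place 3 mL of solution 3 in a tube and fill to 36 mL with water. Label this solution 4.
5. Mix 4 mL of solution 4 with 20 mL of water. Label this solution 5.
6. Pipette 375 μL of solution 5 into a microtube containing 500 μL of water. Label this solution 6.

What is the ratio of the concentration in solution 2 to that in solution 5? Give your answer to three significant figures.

576

Step 1: 100 μL + 0.7 mL = 800 μL total → factor 800/100 = 8
Step 2: 150 μL + 450 μL = 600 μL total → factor 600/150 = 4
Step 3: 8-fold → factor 8
Step 4: 3 mL brought to 36 mL → factor 36/3 = 12
Step 5: 4 mL + 20 mL = 24 mL total → factor 24/4 = 6
Dilution factor to solution 2 = 32; to solution 5 = 18432
[solution 2]/[solution 5] = (factor to solution 5)/(factor to solution 2) = 18432/32 = 576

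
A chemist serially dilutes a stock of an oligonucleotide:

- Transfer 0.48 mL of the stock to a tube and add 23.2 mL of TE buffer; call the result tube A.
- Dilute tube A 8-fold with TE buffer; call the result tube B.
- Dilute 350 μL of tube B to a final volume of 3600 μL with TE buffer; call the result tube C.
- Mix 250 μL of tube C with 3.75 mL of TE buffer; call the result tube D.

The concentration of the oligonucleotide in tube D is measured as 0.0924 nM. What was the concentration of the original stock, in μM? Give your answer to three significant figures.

6.00 μM

Step 1: 0.48 mL + 23.2 mL = 23.68 mL total → factor 23.68/0.48 = 49.333
Step 2: 8-fold → factor 8
Step 3: 350 μL brought to 3600 μL → factor 3600/350 = 10.286
Step 4: 250 μL + 3.75 mL = 4000 μL total → factor 4000/250 = 16
Overall dilution factor = 49.333 × 8 × 10.286 × 16 = 64951
Stock = 0.0924 nM × 64951 = 6001 nM = 6.00 μM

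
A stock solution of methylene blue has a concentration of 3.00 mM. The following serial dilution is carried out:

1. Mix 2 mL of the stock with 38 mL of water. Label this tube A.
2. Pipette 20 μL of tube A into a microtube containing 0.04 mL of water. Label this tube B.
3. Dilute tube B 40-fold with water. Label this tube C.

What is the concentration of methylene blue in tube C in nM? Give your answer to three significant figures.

Step 1: 2 mL + 38 mL = 40 mL total → factor 40/2 = 20
Step 2: 20 μL + 0.04 mL = 60 μL total → factor 60/20 = 3
Step 3: 40-fold → factor 40
Overall dilution factor = 20 × 3 × 40 = 2400
Final = 3.00 mM / 2400 = 0.001250 mM = 1.25 × 10^3 nM

1.25 × 10^3 nM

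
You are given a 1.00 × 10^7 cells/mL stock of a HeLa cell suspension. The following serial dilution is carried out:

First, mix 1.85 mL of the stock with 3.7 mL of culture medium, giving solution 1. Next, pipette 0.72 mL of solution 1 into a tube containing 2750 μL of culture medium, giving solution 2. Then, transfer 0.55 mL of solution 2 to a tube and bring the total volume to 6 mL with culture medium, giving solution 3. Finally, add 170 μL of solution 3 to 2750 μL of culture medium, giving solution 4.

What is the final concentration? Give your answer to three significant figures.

Step 1: 1.85 mL + 3.7 mL = 5.55 mL total → factor 5.55/1.85 = 3
Step 2: 0.72 mL + 2750 μL = 3.47 mL total → factor 3.47/0.72 = 4.8194
Step 3: 0.55 mL brought to 6 mL → factor 6/0.55 = 10.909
Step 4: 170 μL + 2750 μL = 2920 μL total → factor 2920/170 = 17.176
Overall dilution factor = 3 × 4.8194 × 10.909 × 17.176 = 2709.2
Final = 1.00 × 10^7 cells/mL / 2709.2 = 3.69 × 10^3 cells/mL

3.69 × 10^3 cells/mL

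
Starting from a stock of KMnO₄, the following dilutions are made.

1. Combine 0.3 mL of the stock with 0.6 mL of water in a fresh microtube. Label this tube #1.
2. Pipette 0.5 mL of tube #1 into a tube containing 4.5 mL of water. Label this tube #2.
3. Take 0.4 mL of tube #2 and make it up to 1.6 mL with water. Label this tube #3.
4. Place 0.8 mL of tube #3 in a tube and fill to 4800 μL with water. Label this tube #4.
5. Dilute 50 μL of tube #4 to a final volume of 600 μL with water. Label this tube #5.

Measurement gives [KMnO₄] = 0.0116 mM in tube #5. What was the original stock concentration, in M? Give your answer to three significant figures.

Step 1: 0.3 mL + 0.6 mL = 0.9 mL total → factor 0.9/0.3 = 3
Step 2: 0.5 mL + 4.5 mL = 5 mL total → factor 5/0.5 = 10
Step 3: 0.4 mL brought to 1.6 mL → factor 1.6/0.4 = 4
Step 4: 0.8 mL brought to 4800 μL → factor 4.8/0.8 = 6
Step 5: 50 μL brought to 600 μL → factor 600/50 = 12
Overall dilution factor = 3 × 10 × 4 × 6 × 12 = 8640
Stock = 0.0116 mM × 8640 = 100.2 mM = 0.100 M

0.100 M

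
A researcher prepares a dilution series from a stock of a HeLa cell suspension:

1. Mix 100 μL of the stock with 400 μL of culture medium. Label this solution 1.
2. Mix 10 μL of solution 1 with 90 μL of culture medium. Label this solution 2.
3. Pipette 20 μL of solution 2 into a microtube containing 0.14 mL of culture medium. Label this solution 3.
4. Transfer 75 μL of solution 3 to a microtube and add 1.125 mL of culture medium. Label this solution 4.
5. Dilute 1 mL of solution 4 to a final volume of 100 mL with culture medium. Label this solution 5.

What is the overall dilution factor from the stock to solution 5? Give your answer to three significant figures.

Step 1: 100 μL + 400 μL = 500 μL total → factor 500/100 = 5
Step 2: 10 μL + 90 μL = 100 μL total → factor 100/10 = 10
Step 3: 20 μL + 0.14 mL = 160 μL total → factor 160/20 = 8
Step 4: 75 μL + 1.125 mL = 1200 μL total → factor 1200/75 = 16
Step 5: 1 mL brought to 100 mL → factor 100/1 = 100
Overall dilution factor = 5 × 10 × 8 × 16 × 100 = 6.4 × 10^5

6.40 × 10^5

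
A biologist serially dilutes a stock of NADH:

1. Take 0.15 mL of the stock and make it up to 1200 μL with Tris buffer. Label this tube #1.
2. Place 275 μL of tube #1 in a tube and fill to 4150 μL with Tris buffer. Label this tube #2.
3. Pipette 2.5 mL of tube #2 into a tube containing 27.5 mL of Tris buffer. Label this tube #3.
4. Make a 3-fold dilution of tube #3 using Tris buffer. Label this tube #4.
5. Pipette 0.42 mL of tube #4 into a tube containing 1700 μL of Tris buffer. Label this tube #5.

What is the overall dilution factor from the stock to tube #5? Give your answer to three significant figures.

Step 1: 0.15 mL brought to 1200 μL → factor 1.2/0.15 = 8
Step 2: 275 μL brought to 4150 μL → factor 4150/275 = 15.091
Step 3: 2.5 mL + 27.5 mL = 30 mL total → factor 30/2.5 = 12
Step 4: 3-fold → factor 3
Step 5: 0.42 mL + 1700 μL = 2.12 mL total → factor 2.12/0.42 = 5.0476
Overall dilution factor = 8 × 15.091 × 12 × 3 × 5.0476 = 21938

2.19 × 10^4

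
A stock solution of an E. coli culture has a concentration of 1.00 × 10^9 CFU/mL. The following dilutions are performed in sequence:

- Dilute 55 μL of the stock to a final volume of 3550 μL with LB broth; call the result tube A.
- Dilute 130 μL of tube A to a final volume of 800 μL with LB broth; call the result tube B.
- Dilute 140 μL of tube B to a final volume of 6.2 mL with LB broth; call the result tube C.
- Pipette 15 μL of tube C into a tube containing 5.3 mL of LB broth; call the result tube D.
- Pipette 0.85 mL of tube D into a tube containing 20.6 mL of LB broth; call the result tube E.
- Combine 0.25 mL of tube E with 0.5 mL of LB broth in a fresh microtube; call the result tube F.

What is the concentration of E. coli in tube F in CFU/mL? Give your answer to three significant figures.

2.12 CFU/mL

Step 1: 55 μL brought to 3550 μL → factor 3550/55 = 64.545
Step 2: 130 μL brought to 800 μL → factor 800/130 = 6.1538
Step 3: 140 μL brought to 6.2 mL → factor 6200/140 = 44.286
Step 4: 15 μL + 5.3 mL = 5315 μL total → factor 5315/15 = 354.33
Step 5: 0.85 mL + 20.6 mL = 21.45 mL total → factor 21.45/0.85 = 25.235
Step 6: 0.25 mL + 0.5 mL = 0.75 mL total → factor 0.75/0.25 = 3
Dilution factor through tube F = 64.545 × 6.1538 × 44.286 × 354.33 × 25.235 × 3 = 4.7186 × 10^8
[tube F] = 1.00 × 10^9 CFU/mL / 4.7186 × 10^8 = 2.12 CFU/mL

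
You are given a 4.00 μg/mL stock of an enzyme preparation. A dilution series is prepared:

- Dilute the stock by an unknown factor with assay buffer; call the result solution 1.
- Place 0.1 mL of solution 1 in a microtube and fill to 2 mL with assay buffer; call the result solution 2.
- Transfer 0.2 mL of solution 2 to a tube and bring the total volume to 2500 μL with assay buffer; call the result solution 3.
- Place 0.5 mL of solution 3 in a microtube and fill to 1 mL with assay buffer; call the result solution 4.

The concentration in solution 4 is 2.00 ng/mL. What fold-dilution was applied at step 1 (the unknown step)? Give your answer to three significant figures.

Step 1: unknown factor x
Step 2: 0.1 mL brought to 2 mL → factor 2/0.1 = 20
Step 3: 0.2 mL brought to 2500 μL → factor 2.5/0.2 = 12.5
Step 4: 0.5 mL brought to 1 mL → factor 1/0.5 = 2
Product of known-step factors = 500
Overall factor = 4.00 μg/mL / (2.00 ng/mL) = 2000
x = 2000 / 500 = 4.00

4.00-fold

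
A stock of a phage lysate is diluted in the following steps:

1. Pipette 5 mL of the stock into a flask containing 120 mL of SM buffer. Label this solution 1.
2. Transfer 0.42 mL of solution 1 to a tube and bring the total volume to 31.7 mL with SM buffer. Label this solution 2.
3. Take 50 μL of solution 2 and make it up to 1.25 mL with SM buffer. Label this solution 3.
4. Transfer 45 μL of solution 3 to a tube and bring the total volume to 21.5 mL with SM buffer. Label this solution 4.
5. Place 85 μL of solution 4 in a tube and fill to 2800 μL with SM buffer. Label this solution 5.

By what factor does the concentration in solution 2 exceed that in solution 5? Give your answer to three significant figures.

Step 1: 5 mL + 120 mL = 125 mL total → factor 125/5 = 25
Step 2: 0.42 mL brought to 31.7 mL → factor 31.7/0.42 = 75.476
Step 3: 50 μL brought to 1.25 mL → factor 1250/50 = 25
Step 4: 45 μL brought to 21.5 mL → factor 21500/45 = 477.78
Step 5: 85 μL brought to 2800 μL → factor 2800/85 = 32.941
Dilution factor to solution 2 = 1886.9; to solution 5 = 7.4243 × 10^8
[solution 2]/[solution 5] = (factor to solution 5)/(factor to solution 2) = 7.4243 × 10^8/1886.9 = 3.93 × 10^5

3.93 × 10^5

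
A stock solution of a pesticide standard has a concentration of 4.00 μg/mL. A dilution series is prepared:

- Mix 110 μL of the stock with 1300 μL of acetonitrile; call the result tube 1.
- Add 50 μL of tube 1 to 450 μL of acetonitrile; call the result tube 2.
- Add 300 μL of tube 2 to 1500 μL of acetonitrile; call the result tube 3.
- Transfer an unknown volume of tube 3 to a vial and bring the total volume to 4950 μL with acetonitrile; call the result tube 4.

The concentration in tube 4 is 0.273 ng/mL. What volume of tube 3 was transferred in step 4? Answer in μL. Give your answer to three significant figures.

260 μL

Step 1: 110 μL + 1300 μL = 1410 μL total → factor 1410/110 = 12.818
Step 2: 50 μL + 450 μL = 500 μL total → factor 500/50 = 10
Step 3: 300 μL + 1500 μL = 1800 μL total → factor 1800/300 = 6
Step 4: v brought to 4950 μL → factor = 4950 μL/v
Product of known-step factors = 769.09
Overall factor = 4.00 μg/mL / (0.273 ng/mL) = 14652
Step-4 factor = 14652 / 769.09 = 19.051
v = 4950 μL / 19.051 = 260 μL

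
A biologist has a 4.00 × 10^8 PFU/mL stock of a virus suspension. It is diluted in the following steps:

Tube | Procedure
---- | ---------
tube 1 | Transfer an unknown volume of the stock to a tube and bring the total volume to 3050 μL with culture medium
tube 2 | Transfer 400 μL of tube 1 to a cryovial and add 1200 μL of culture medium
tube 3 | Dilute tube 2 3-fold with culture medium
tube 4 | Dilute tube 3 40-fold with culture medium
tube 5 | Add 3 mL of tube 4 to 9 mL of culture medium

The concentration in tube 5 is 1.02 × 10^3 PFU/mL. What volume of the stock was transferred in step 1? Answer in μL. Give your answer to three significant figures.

Step 1: v brought to 3050 μL → factor = 3050 μL/v
Step 2: 400 μL + 1200 μL = 1600 μL total → factor 1600/400 = 4
Step 3: 3-fold → factor 3
Step 4: 40-fold → factor 40
Step 5: 3 mL + 9 mL = 12 mL total → factor 12/3 = 4
Product of known-step factors = 1920
Overall factor = 4.00 × 10^8 PFU/mL / (1.02 × 10^3 PFU/mL) = 3.9216 × 10^5
Step-1 factor = 3.9216 × 10^5 / 1920 = 204.25
v = 3050 μL / 204.25 = 14.9 μL

14.9 μL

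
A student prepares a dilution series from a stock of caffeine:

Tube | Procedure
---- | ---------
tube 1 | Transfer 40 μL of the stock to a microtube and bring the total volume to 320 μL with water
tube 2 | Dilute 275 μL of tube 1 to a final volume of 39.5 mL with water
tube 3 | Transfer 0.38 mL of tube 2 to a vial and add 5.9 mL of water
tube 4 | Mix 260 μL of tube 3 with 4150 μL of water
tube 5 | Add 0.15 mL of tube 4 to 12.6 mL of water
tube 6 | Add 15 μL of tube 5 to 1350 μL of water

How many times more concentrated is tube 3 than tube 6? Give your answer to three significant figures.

1.31 × 10^5

Step 1: 40 μL brought to 320 μL → factor 320/40 = 8
Step 2: 275 μL brought to 39.5 mL → factor 39500/275 = 143.64
Step 3: 0.38 mL + 5.9 mL = 6.28 mL total → factor 6.28/0.38 = 16.526
Step 4: 260 μL + 4150 μL = 4410 μL total → factor 4410/260 = 16.962
Step 5: 0.15 mL + 12.6 mL = 12.75 mL total → factor 12.75/0.15 = 85
Step 6: 15 μL + 1350 μL = 1365 μL total → factor 1365/15 = 91
Dilution factor to tube 3 = 18990; to tube 6 = 2.4915 × 10^9
[tube 3]/[tube 6] = (factor to tube 6)/(factor to tube 3) = 2.4915 × 10^9/18990 = 1.31 × 10^5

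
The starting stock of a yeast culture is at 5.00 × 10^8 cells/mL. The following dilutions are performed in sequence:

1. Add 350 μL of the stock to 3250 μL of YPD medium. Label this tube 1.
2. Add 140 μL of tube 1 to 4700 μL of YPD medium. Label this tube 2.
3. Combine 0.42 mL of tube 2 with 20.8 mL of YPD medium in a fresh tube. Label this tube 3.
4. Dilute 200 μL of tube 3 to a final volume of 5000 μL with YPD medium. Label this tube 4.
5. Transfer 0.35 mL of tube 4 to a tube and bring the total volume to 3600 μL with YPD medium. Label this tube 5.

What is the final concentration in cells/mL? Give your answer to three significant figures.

Step 1: 350 μL + 3250 μL = 3600 μL total → factor 3600/350 = 10.286
Step 2: 140 μL + 4700 μL = 4840 μL total → factor 4840/140 = 34.571
Step 3: 0.42 mL + 20.8 mL = 21.22 mL total → factor 21.22/0.42 = 50.524
Step 4: 200 μL brought to 5000 μL → factor 5000/200 = 25
Step 5: 0.35 mL brought to 3600 μL → factor 3.6/0.35 = 10.286
Overall dilution factor = 10.286 × 34.571 × 50.524 × 25 × 10.286 = 4.6198 × 10^6
Final = 5.00 × 10^8 cells/mL / 4.6198 × 10^6 = 108 cells/mL

108 cells/mL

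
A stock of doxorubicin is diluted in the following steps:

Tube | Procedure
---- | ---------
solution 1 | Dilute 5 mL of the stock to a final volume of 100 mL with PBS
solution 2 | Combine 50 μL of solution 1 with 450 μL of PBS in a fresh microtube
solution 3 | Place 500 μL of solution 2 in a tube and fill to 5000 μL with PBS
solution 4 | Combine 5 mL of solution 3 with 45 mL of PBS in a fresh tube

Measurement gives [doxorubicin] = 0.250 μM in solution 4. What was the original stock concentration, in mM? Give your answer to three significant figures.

Step 1: 5 mL brought to 100 mL → factor 100/5 = 20
Step 2: 50 μL + 450 μL = 500 μL total → factor 500/50 = 10
Step 3: 500 μL brought to 5000 μL → factor 5000/500 = 10
Step 4: 5 mL + 45 mL = 50 mL total → factor 50/5 = 10
Overall dilution factor = 20 × 10 × 10 × 10 = 20000
Stock = 0.250 μM × 20000 = 5000 μM = 5.00 mM

5.00 mM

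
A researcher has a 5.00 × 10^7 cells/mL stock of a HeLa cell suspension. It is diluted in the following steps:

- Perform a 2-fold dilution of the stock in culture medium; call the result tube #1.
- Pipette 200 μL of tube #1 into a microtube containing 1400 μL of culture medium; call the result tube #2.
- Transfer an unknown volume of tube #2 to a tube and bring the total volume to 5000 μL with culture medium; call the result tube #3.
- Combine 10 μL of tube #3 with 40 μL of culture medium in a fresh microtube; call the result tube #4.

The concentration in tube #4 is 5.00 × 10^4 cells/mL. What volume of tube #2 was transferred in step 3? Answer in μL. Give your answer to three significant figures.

Step 1: 2-fold → factor 2
Step 2: 200 μL + 1400 μL = 1600 μL total → factor 1600/200 = 8
Step 3: v brought to 5000 μL → factor = 5000 μL/v
Step 4: 10 μL + 40 μL = 50 μL total → factor 50/10 = 5
Product of known-step factors = 80
Overall factor = 5.00 × 10^7 cells/mL / (5.00 × 10^4 cells/mL) = 1000
Step-3 factor = 1000 / 80 = 12.5
v = 5000 μL / 12.5 = 400 μL

400 μL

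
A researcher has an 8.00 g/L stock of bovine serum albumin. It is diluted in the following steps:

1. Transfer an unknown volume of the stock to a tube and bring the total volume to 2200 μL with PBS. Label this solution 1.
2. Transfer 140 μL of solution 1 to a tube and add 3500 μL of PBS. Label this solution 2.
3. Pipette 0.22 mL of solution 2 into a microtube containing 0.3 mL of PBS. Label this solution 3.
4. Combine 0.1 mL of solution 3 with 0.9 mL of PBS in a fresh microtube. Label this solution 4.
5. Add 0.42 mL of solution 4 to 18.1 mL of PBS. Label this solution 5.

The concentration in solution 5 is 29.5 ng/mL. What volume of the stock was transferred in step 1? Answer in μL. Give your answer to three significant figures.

Step 1: v brought to 2200 μL → factor = 2200 μL/v
Step 2: 140 μL + 3500 μL = 3640 μL total → factor 3640/140 = 26
Step 3: 0.22 mL + 0.3 mL = 0.52 mL total → factor 0.52/0.22 = 2.3636
Step 4: 0.1 mL + 0.9 mL = 1 mL total → factor 1/0.1 = 10
Step 5: 0.42 mL + 18.1 mL = 18.52 mL total → factor 18.52/0.42 = 44.095
Product of known-step factors = 27099
Overall factor = 8.00 g/L / (29.5 ng/mL) = 2.7119 × 10^5
Step-1 factor = 2.7119 × 10^5 / 27099 = 10.007
v = 2200 μL / 10.007 = 220 μL

220 μL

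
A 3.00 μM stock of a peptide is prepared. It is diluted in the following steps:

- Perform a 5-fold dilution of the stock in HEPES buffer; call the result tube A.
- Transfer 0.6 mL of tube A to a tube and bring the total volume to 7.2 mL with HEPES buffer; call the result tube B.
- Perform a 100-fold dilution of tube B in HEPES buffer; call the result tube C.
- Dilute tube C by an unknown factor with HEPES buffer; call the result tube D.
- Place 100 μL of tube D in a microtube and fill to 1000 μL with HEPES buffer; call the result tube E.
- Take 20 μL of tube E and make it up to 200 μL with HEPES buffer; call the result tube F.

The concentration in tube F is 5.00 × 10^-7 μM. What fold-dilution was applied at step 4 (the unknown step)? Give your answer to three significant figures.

Step 1: 5-fold → factor 5
Step 2: 0.6 mL brought to 7.2 mL → factor 7.2/0.6 = 12
Step 3: 100-fold → factor 100
Step 4: unknown factor x
Step 5: 100 μL brought to 1000 μL → factor 1000/100 = 10
Step 6: 20 μL brought to 200 μL → factor 200/20 = 10
Product of known-step factors = 6 × 10^5
Overall factor = 3.00 μM / (5.00 × 10^-7 μM) = 6 × 10^6
x = 6 × 10^6 / 6 × 10^5 = 10.0

10.0-fold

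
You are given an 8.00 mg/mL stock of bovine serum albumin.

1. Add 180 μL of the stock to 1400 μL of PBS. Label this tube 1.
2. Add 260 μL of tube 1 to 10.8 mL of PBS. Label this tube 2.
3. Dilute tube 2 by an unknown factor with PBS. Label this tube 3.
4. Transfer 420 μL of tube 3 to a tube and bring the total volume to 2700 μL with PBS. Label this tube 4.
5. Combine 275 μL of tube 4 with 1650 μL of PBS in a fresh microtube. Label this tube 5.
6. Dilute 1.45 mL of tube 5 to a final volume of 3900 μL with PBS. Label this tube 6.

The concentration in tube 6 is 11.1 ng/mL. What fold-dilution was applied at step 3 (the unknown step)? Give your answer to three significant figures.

Step 1: 180 μL + 1400 μL = 1580 μL total → factor 1580/180 = 8.7778
Step 2: 260 μL + 10.8 mL = 11060 μL total → factor 11060/260 = 42.538
Step 3: unknown factor x
Step 4: 420 μL brought to 2700 μL → factor 2700/420 = 6.4286
Step 5: 275 μL + 1650 μL = 1925 μL total → factor 1925/275 = 7
Step 6: 1.45 mL brought to 3900 μL → factor 3.9/1.45 = 2.6897
Product of known-step factors = 45193
Overall factor = 8.00 mg/mL / (11.1 ng/mL) = 7.2072 × 10^5
x = 7.2072 × 10^5 / 45193 = 15.9

15.9-fold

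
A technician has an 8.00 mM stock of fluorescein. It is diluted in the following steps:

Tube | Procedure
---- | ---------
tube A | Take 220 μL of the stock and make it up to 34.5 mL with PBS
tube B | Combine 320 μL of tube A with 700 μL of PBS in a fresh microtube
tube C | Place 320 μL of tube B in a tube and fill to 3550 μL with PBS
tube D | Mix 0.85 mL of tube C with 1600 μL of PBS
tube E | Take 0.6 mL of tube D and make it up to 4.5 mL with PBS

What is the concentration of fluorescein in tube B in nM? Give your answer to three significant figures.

Step 1: 220 μL brought to 34.5 mL → factor 34500/220 = 156.82
Step 2: 320 μL + 700 μL = 1020 μL total → factor 1020/320 = 3.1875
Dilution factor through tube B = 156.82 × 3.1875 = 499.86
[tube B] = 8.00 mM / 499.86 = 0.01600 mM = 1.60 × 10^4 nM

1.60 × 10^4 nM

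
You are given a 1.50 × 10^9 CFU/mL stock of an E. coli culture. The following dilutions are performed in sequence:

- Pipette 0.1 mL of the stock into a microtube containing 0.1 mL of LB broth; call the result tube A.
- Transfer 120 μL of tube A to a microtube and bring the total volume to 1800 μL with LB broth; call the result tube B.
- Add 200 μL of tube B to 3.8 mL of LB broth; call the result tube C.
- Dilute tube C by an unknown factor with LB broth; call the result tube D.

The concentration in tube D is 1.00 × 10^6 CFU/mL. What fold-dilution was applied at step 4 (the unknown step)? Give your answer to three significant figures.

Step 1: 0.1 mL + 0.1 mL = 0.2 mL total → factor 0.2/0.1 = 2
Step 2: 120 μL brought to 1800 μL → factor 1800/120 = 15
Step 3: 200 μL + 3.8 mL = 4000 μL total → factor 4000/200 = 20
Step 4: unknown factor x
Product of known-step factors = 600
Overall factor = 1.50 × 10^9 CFU/mL / (1.00 × 10^6 CFU/mL) = 1500
x = 1500 / 600 = 2.50

2.50-fold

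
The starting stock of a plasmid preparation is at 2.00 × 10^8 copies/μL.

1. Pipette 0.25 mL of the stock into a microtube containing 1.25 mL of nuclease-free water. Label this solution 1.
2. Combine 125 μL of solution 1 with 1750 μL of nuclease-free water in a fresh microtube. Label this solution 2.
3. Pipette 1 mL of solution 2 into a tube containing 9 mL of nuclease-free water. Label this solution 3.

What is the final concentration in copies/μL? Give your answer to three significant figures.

Step 1: 0.25 mL + 1.25 mL = 1.5 mL total → factor 1.5/0.25 = 6
Step 2: 125 μL + 1750 μL = 1875 μL total → factor 1875/125 = 15
Step 3: 1 mL + 9 mL = 10 mL total → factor 10/1 = 10
Overall dilution factor = 6 × 15 × 10 = 900
Final = 2.00 × 10^8 copies/μL / 900 = 2.22 × 10^5 copies/μL

2.22 × 10^5 copies/μL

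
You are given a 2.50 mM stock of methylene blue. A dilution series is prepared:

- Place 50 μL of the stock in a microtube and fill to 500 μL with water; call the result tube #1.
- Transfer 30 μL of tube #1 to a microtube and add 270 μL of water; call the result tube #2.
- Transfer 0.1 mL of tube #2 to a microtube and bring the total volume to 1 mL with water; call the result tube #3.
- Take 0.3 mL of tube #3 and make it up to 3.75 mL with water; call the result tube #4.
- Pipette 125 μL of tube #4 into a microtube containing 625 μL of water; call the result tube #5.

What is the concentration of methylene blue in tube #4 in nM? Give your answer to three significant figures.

Step 1: 50 μL brought to 500 μL → factor 500/50 = 10
Step 2: 30 μL + 270 μL = 300 μL total → factor 300/30 = 10
Step 3: 0.1 mL brought to 1 mL → factor 1/0.1 = 10
Step 4: 0.3 mL brought to 3.75 mL → factor 3.75/0.3 = 12.5
Dilution factor through tube #4 = 10 × 10 × 10 × 12.5 = 12500
[tube #4] = 2.50 mM / 12500 = 0.0002000 mM = 200 nM

200 nM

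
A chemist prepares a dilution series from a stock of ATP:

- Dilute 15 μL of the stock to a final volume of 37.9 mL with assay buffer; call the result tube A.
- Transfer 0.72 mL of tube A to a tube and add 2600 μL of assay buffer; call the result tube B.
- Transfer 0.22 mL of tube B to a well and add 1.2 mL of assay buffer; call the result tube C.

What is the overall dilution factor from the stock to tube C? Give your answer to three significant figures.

7.52 × 10^4

Step 1: 15 μL brought to 37.9 mL → factor 37900/15 = 2526.7
Step 2: 0.72 mL + 2600 μL = 3.32 mL total → factor 3.32/0.72 = 4.6111
Step 3: 0.22 mL + 1.2 mL = 1.42 mL total → factor 1.42/0.22 = 6.4545
Overall dilution factor = 2526.7 × 4.6111 × 6.4545 = 75200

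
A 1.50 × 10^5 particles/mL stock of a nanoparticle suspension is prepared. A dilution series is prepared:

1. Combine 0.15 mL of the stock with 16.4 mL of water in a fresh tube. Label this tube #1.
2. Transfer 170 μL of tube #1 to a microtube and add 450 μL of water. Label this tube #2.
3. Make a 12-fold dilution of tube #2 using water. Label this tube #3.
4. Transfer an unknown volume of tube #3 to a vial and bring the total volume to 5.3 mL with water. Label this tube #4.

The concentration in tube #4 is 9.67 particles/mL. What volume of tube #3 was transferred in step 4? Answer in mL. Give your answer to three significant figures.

1.65 mL

Step 1: 0.15 mL + 16.4 mL = 16.55 mL total → factor 16.55/0.15 = 110.33
Step 2: 170 μL + 450 μL = 620 μL total → factor 620/170 = 3.6471
Step 3: 12-fold → factor 12
Step 4: v brought to 5.3 mL → factor = 5.3 mL/v
Product of known-step factors = 4828.7
Overall factor = 1.50 × 10^5 particles/mL / (9.67 particles/mL) = 15512
Step-4 factor = 15512 / 4828.7 = 3.2124
v = 5.3 mL / 3.2124 = 1.65 mL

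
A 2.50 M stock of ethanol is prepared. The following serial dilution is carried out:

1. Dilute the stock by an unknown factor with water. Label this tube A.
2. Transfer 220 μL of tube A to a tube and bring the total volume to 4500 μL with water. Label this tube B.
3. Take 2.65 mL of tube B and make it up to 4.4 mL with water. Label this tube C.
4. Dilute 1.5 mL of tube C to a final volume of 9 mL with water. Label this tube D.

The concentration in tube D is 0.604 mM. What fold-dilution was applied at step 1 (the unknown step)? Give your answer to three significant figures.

Step 1: unknown factor x
Step 2: 220 μL brought to 4500 μL → factor 4500/220 = 20.455
Step 3: 2.65 mL brought to 4.4 mL → factor 4.4/2.65 = 1.6604
Step 4: 1.5 mL brought to 9 mL → factor 9/1.5 = 6
Product of known-step factors = 203.77
Overall factor = 2.50 M / (0.604 mM) = 4139.1
x = 4139.1 / 203.77 = 20.3

20.3-fold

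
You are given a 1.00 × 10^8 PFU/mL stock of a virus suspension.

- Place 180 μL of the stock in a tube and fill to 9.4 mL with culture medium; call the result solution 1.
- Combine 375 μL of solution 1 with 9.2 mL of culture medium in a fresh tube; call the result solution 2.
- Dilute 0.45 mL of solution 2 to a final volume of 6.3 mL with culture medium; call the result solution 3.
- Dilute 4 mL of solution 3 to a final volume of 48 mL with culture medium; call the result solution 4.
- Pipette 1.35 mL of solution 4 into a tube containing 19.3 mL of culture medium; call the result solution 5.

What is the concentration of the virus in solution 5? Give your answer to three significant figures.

Step 1: 180 μL brought to 9.4 mL → factor 9400/180 = 52.222
Step 2: 375 μL + 9.2 mL = 9575 μL total → factor 9575/375 = 25.533
Step 3: 0.45 mL brought to 6.3 mL → factor 6.3/0.45 = 14
Step 4: 4 mL brought to 48 mL → factor 48/4 = 12
Step 5: 1.35 mL + 19.3 mL = 20.65 mL total → factor 20.65/1.35 = 15.296
Dilution factor through solution 5 = 52.222 × 25.533 × 14 × 12 × 15.296 = 3.4266 × 10^6
[solution 5] = 1.00 × 10^8 PFU/mL / 3.4266 × 10^6 = 29.2 PFU/mL

29.2 PFU/mL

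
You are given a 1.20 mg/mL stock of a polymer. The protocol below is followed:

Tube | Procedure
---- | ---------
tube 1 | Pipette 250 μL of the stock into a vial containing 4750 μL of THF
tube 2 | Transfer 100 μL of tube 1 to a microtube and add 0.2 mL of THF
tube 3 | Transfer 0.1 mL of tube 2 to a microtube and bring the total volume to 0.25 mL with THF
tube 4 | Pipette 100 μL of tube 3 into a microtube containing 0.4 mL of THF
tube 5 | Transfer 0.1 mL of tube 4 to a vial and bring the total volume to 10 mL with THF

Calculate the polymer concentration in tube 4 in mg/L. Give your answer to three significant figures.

1.60 mg/L

Step 1: 250 μL + 4750 μL = 5000 μL total → factor 5000/250 = 20
Step 2: 100 μL + 0.2 mL = 300 μL total → factor 300/100 = 3
Step 3: 0.1 mL brought to 0.25 mL → factor 0.25/0.1 = 2.5
Step 4: 100 μL + 0.4 mL = 500 μL total → factor 500/100 = 5
Dilution factor through tube 4 = 20 × 3 × 2.5 × 5 = 750
[tube 4] = 1.20 mg/mL / 750 = 0.001600 mg/mL = 1.60 mg/L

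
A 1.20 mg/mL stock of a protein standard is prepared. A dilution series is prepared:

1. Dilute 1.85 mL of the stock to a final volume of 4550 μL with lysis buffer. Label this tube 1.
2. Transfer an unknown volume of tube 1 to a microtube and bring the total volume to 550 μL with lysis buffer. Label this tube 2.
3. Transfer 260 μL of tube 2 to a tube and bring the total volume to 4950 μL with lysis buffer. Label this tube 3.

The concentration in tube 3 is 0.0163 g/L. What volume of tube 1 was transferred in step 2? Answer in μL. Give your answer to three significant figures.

Step 1: 1.85 mL brought to 4550 μL → factor 4.55/1.85 = 2.4595
Step 2: v brought to 550 μL → factor = 550 μL/v
Step 3: 260 μL brought to 4950 μL → factor 4950/260 = 19.038
Product of known-step factors = 46.824
Overall factor = 1.20 mg/mL / (0.0163 g/L) = 73.62
Step-2 factor = 73.62 / 46.824 = 1.5723
v = 550 μL / 1.5723 = 350 μL

350 μL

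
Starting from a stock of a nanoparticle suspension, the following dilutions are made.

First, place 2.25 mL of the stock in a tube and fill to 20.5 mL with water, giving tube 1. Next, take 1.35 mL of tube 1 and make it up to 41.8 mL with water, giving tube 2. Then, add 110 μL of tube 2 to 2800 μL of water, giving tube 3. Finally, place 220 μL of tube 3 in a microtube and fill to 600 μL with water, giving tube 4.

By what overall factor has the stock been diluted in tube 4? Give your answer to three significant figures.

Step 1: 2.25 mL brought to 20.5 mL → factor 20.5/2.25 = 9.1111
Step 2: 1.35 mL brought to 41.8 mL → factor 41.8/1.35 = 30.963
Step 3: 110 μL + 2800 μL = 2910 μL total → factor 2910/110 = 26.455
Step 4: 220 μL brought to 600 μL → factor 600/220 = 2.7273
Overall dilution factor = 9.1111 × 30.963 × 26.455 × 2.7273 = 20354

2.04 × 10^4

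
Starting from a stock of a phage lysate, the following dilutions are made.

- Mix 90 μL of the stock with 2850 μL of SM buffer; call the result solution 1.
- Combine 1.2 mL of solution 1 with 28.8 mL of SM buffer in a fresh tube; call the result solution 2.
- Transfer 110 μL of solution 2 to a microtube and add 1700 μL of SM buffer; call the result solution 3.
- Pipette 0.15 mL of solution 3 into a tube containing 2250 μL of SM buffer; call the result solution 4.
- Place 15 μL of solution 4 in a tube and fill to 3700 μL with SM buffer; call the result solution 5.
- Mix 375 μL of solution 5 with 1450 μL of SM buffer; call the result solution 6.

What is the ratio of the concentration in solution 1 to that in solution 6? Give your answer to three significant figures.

Step 1: 90 μL + 2850 μL = 2940 μL total → factor 2940/90 = 32.667
Step 2: 1.2 mL + 28.8 mL = 30 mL total → factor 30/1.2 = 25
Step 3: 110 μL + 1700 μL = 1810 μL total → factor 1810/110 = 16.455
Step 4: 0.15 mL + 2250 μL = 2.4 mL total → factor 2.4/0.15 = 16
Step 5: 15 μL brought to 3700 μL → factor 3700/15 = 246.67
Step 6: 375 μL + 1450 μL = 1825 μL total → factor 1825/375 = 4.8667
Dilution factor to solution 1 = 32.667; to solution 6 = 2.581 × 10^8
[solution 1]/[solution 6] = (factor to solution 6)/(factor to solution 1) = 2.581 × 10^8/32.667 = 7.90 × 10^6

7.90 × 10^6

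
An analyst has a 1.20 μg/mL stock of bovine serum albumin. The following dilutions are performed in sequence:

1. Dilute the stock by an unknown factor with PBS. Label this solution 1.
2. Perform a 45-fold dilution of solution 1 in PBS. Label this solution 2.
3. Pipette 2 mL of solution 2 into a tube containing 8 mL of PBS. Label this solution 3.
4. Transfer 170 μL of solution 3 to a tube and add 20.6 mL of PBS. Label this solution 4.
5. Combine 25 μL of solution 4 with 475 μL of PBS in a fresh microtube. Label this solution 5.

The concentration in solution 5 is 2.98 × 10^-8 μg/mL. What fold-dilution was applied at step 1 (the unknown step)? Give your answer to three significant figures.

73.2-fold

Step 1: unknown factor x
Step 2: 45-fold → factor 45
Step 3: 2 mL + 8 mL = 10 mL total → factor 10/2 = 5
Step 4: 170 μL + 20.6 mL = 20770 μL total → factor 20770/170 = 122.18
Step 5: 25 μL + 475 μL = 500 μL total → factor 500/25 = 20
Product of known-step factors = 5.4979 × 10^5
Overall factor = 1.20 μg/mL / (2.98 × 10^-8 μg/mL) = 4.0268 × 10^7
x = 4.0268 × 10^7 / 5.4979 × 10^5 = 73.2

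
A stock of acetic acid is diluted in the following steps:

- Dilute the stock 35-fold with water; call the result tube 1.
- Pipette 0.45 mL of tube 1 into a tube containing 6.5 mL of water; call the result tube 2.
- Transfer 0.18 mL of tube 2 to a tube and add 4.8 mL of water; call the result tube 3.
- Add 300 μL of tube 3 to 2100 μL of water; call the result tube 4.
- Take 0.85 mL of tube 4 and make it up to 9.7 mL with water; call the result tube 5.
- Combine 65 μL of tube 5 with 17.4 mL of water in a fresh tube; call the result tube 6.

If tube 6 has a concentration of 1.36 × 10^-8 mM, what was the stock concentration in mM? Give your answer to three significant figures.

Step 1: 35-fold → factor 35
Step 2: 0.45 mL + 6.5 mL = 6.95 mL total → factor 6.95/0.45 = 15.444
Step 3: 0.18 mL + 4.8 mL = 4.98 mL total → factor 4.98/0.18 = 27.667
Step 4: 300 μL + 2100 μL = 2400 μL total → factor 2400/300 = 8
Step 5: 0.85 mL brought to 9.7 mL → factor 9.7/0.85 = 11.412
Step 6: 65 μL + 17.4 mL = 17465 μL total → factor 17465/65 = 268.69
Overall dilution factor = 35 × 15.444 × 27.667 × 8 × 11.412 × 268.69 = 3.6686 × 10^8
Stock = 1.36 × 10^-8 mM × 3.6686 × 10^8 = 4.99 mM

4.99 mM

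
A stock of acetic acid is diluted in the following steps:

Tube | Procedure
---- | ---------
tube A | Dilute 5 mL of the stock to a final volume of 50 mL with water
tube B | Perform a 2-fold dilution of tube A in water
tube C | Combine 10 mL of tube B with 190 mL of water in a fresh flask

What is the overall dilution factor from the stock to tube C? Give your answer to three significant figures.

400

Step 1: 5 mL brought to 50 mL → factor 50/5 = 10
Step 2: 2-fold → factor 2
Step 3: 10 mL + 190 mL = 200 mL total → factor 200/10 = 20
Overall dilution factor = 10 × 2 × 20 = 400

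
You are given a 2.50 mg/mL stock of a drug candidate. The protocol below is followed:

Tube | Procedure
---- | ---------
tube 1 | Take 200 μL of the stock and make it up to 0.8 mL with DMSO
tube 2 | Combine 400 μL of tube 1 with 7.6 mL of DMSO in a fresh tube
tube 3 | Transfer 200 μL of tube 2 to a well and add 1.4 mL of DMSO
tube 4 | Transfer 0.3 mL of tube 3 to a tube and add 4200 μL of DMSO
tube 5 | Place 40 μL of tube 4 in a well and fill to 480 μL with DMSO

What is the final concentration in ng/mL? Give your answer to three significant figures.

Step 1: 200 μL brought to 0.8 mL → factor 800/200 = 4
Step 2: 400 μL + 7.6 mL = 8000 μL total → factor 8000/400 = 20
Step 3: 200 μL + 1.4 mL = 1600 μL total → factor 1600/200 = 8
Step 4: 0.3 mL + 4200 μL = 4.5 mL total → factor 4.5/0.3 = 15
Step 5: 40 μL brought to 480 μL → factor 480/40 = 12
Overall dilution factor = 4 × 20 × 8 × 15 × 12 = 1.152 × 10^5
Final = 2.50 mg/mL / 1.152 × 10^5 = 2.170 × 10^-5 mg/mL = 21.7 ng/mL

21.7 ng/mL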